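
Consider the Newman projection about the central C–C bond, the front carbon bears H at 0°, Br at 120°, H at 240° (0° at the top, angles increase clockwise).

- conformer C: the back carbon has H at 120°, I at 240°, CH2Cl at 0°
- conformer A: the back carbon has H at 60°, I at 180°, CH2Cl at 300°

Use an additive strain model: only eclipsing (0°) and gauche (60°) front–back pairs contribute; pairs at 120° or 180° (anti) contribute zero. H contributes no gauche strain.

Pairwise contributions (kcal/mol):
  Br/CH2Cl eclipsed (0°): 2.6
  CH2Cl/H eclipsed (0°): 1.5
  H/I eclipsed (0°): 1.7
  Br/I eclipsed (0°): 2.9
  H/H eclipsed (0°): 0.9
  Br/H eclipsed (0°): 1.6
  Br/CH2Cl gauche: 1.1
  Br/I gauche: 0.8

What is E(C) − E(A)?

+4.0 kcal/mol

C (eclipsed): H(0°)/CH2Cl(0°) eclipsed 1.5; Br(120°)/H(120°) eclipsed 1.6; H(240°)/I(240°) eclipsed 1.7 → 4.8 kcal/mol.
A (staggered): Br(120°)/I(180°) gauche 0.8 → 0.8 kcal/mol.
E(C) − E(A) = 4.8 − 0.8 = +4.0 kcal/mol.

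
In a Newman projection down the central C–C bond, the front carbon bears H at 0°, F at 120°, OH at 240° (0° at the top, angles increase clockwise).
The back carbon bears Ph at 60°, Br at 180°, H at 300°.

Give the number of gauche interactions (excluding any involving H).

3

Non-H gauche pairs: F(120°)/Ph(60°); F(120°)/Br(180°); OH(240°)/Br(180°) — 3 interactions.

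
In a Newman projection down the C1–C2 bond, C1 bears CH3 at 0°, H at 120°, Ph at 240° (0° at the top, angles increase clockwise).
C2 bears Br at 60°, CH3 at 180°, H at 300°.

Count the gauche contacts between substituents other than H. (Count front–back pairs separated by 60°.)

Non-H gauche pairs: CH3(0°)/Br(60°); Ph(240°)/CH3(180°) — 2 interactions.

2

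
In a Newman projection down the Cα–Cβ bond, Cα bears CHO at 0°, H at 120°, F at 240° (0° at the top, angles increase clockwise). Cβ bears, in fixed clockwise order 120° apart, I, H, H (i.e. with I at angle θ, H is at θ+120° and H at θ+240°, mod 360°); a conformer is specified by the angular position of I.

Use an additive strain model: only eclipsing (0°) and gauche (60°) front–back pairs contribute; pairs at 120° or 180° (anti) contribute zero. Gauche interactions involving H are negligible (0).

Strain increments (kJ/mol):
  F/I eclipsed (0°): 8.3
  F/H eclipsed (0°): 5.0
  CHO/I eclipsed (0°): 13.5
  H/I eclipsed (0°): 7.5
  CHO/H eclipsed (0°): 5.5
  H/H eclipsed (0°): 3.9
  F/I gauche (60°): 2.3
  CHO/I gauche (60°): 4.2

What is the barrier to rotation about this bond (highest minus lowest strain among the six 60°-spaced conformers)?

20.1 kJ/mol

I at 0° is eclipsed. CHO at 0° is eclipsed with I at 0° (13.5); H at 120° is eclipsed with H at 120° (3.9); F at 240° is eclipsed with H at 240° (5.0). Total 22.4 kJ/mol.
I at 60° is staggered. CHO at 0° is gauche with I at 60° (4.2). Total 4.2 kJ/mol.
I at 120° is eclipsed. CHO at 0° is eclipsed with H at 0° (5.5); H at 120° is eclipsed with I at 120° (7.5); F at 240° is eclipsed with H at 240° (5.0). Total 18.0 kJ/mol.
I at 180° is staggered. F at 240° is gauche with I at 180° (2.3). Total 2.3 kJ/mol.
I at 240° is eclipsed. CHO at 0° is eclipsed with H at 0° (5.5); H at 120° is eclipsed with H at 120° (3.9); F at 240° is eclipsed with I at 240° (8.3). Total 17.7 kJ/mol.
I at 300° is staggered. CHO at 0° is gauche with I at 300° (4.2); F at 240° is gauche with I at 300° (2.3). Total 6.5 kJ/mol.
Max at 0° (22.4 kJ/mol), min at 180° (2.3 kJ/mol); barrier = 20.1 kJ/mol.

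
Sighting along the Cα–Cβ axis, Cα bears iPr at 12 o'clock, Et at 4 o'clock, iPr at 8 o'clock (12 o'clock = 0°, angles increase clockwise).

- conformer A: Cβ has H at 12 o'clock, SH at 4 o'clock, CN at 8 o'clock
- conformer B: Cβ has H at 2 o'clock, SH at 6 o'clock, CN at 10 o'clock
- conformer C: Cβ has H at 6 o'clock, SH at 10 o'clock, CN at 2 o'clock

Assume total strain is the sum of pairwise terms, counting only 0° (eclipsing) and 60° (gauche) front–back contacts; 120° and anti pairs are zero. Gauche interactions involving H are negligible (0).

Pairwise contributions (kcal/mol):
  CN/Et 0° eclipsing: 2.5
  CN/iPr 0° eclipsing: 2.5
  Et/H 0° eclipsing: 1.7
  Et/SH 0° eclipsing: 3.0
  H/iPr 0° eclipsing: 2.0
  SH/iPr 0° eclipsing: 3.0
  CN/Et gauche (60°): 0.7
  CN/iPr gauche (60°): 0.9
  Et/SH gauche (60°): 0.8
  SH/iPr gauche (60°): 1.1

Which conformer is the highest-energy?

A

A is eclipsed. iPr at 0° is eclipsed with H at 0° (2.0); Et at 120° is eclipsed with SH at 120° (3.0); iPr at 240° is eclipsed with CN at 240° (2.5). Total 7.5 kcal/mol.
B is staggered. iPr at 0° is gauche with CN at 300° (0.9); Et at 120° is gauche with SH at 180° (0.8); iPr at 240° is gauche with SH at 180° (1.1); iPr at 240° is gauche with CN at 300° (0.9). Total 3.7 kcal/mol.
C is staggered. iPr at 0° is gauche with SH at 300° (1.1); iPr at 0° is gauche with CN at 60° (0.9); Et at 120° is gauche with CN at 60° (0.7); iPr at 240° is gauche with SH at 300° (1.1). Total 3.8 kcal/mol.
A has the highest total (7.5 kcal/mol).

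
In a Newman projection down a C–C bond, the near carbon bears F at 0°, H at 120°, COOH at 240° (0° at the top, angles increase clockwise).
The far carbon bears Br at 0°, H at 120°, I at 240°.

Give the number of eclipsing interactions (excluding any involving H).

Non-H eclipsing pairs: F(0°)/Br(0°); COOH(240°)/I(240°) — 2 interactions.

2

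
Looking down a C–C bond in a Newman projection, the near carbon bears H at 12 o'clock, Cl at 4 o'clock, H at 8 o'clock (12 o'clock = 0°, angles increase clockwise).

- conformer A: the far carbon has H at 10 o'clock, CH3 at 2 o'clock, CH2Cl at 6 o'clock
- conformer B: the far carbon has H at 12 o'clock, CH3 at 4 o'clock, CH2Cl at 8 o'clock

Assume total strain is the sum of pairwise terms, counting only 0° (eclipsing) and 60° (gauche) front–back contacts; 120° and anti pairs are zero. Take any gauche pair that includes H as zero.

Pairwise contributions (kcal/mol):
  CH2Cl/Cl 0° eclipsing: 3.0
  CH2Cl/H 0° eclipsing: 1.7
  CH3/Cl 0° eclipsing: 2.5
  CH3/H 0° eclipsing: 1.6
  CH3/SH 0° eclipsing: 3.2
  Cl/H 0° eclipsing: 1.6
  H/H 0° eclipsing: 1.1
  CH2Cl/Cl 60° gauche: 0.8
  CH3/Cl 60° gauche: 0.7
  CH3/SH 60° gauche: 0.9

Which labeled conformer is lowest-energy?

A

A (staggered): Cl(120°)/CH3(60°) gauche 0.7; Cl(120°)/CH2Cl(180°) gauche 0.8 → 1.5 kcal/mol.
B (eclipsed): H(0°)/H(0°) eclipsed 1.1; Cl(120°)/CH3(120°) eclipsed 2.5; H(240°)/CH2Cl(240°) eclipsed 1.7 → 5.3 kcal/mol.
A has the lowest total (1.5 kcal/mol).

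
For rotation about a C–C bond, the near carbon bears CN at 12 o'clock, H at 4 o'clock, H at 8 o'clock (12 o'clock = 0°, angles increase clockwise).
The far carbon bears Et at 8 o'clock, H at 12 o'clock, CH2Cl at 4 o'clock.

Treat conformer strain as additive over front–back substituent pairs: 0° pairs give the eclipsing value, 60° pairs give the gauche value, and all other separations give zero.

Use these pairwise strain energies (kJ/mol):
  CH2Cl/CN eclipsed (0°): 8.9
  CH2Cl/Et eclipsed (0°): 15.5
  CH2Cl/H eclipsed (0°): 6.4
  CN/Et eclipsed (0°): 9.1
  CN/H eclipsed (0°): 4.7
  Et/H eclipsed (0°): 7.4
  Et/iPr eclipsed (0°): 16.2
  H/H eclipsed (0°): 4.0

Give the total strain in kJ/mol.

18.5 kJ/mol

This conformer (eclipsed): CN(0°)/H(0°) eclipsed 4.7; H(120°)/CH2Cl(120°) eclipsed 6.4; H(240°)/Et(240°) eclipsed 7.4 → 18.5 kJ/mol.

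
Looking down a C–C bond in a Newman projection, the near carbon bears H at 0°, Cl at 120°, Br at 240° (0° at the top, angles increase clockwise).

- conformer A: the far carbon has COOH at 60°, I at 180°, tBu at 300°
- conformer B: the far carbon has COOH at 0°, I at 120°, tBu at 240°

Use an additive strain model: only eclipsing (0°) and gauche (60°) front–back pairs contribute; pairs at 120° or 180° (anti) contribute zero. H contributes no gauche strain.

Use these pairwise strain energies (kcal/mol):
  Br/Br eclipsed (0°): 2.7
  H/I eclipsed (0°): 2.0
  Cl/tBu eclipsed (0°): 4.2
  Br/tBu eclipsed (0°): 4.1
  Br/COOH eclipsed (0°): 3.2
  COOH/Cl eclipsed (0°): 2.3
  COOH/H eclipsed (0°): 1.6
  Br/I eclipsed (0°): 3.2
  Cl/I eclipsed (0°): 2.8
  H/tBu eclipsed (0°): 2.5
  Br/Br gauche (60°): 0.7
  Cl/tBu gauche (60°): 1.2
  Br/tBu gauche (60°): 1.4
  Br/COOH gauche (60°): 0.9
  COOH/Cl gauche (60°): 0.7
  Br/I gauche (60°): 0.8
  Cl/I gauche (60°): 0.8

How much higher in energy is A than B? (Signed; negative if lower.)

-4.8 kcal/mol

A (staggered): Cl(120°)/COOH(60°) gauche 0.7; Cl(120°)/I(180°) gauche 0.8; Br(240°)/I(180°) gauche 0.8; Br(240°)/tBu(300°) gauche 1.4 → 3.7 kcal/mol.
B (eclipsed): H(0°)/COOH(0°) eclipsed 1.6; Cl(120°)/I(120°) eclipsed 2.8; Br(240°)/tBu(240°) eclipsed 4.1 → 8.5 kcal/mol.
E(A) − E(B) = 3.7 − 8.5 = -4.8 kcal/mol.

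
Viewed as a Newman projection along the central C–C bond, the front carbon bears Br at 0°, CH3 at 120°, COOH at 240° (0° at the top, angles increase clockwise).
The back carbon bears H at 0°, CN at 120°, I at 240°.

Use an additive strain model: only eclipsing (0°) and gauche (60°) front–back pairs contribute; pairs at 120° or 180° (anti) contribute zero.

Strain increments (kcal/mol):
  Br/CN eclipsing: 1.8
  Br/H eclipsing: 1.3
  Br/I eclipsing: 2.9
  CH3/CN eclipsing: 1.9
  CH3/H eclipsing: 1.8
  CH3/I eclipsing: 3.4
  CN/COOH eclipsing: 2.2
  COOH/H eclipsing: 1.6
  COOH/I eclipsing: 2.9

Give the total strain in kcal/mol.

This conformer is eclipsed. Br at 0° is eclipsed with H at 0° (1.3); CH3 at 120° is eclipsed with CN at 120° (1.9); COOH at 240° is eclipsed with I at 240° (2.9). Total 6.1 kcal/mol.

6.1 kcal/mol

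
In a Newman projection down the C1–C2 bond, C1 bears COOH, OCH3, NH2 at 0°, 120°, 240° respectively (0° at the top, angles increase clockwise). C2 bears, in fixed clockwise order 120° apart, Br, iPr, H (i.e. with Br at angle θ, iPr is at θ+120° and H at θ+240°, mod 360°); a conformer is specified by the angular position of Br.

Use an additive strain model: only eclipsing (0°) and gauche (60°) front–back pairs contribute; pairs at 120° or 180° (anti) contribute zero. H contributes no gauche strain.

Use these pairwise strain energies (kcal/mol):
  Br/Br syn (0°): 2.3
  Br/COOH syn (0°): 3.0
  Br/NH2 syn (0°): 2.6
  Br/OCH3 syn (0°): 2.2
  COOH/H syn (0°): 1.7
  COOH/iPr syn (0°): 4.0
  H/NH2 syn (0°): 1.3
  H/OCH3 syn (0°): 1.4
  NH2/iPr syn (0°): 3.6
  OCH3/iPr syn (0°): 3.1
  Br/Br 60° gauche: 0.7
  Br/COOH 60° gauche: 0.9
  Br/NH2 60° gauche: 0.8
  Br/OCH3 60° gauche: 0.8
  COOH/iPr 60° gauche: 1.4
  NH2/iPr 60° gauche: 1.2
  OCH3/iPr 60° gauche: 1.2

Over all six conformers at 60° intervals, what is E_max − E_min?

Br at 0° is eclipsed. COOH at 0° is eclipsed with Br at 0° (3.0); OCH3 at 120° is eclipsed with iPr at 120° (3.1); NH2 at 240° is eclipsed with H at 240° (1.3). Total 7.4 kcal/mol.
Br at 60° is staggered. COOH at 0° is gauche with Br at 60° (0.9); OCH3 at 120° is gauche with Br at 60° (0.8); OCH3 at 120° is gauche with iPr at 180° (1.2); NH2 at 240° is gauche with iPr at 180° (1.2). Total 4.1 kcal/mol.
Br at 120° is eclipsed. COOH at 0° is eclipsed with H at 0° (1.7); OCH3 at 120° is eclipsed with Br at 120° (2.2); NH2 at 240° is eclipsed with iPr at 240° (3.6). Total 7.5 kcal/mol.
Br at 180° is staggered. COOH at 0° is gauche with iPr at 300° (1.4); OCH3 at 120° is gauche with Br at 180° (0.8); NH2 at 240° is gauche with Br at 180° (0.8); NH2 at 240° is gauche with iPr at 300° (1.2). Total 4.2 kcal/mol.
Br at 240° is eclipsed. COOH at 0° is eclipsed with iPr at 0° (4.0); OCH3 at 120° is eclipsed with H at 120° (1.4); NH2 at 240° is eclipsed with Br at 240° (2.6). Total 8.0 kcal/mol.
Br at 300° is staggered. COOH at 0° is gauche with Br at 300° (0.9); COOH at 0° is gauche with iPr at 60° (1.4); OCH3 at 120° is gauche with iPr at 60° (1.2); NH2 at 240° is gauche with Br at 300° (0.8). Total 4.3 kcal/mol.
Max at 240° (8.0 kcal/mol), min at 60° (4.1 kcal/mol); barrier = 3.9 kcal/mol.

3.9 kcal/mol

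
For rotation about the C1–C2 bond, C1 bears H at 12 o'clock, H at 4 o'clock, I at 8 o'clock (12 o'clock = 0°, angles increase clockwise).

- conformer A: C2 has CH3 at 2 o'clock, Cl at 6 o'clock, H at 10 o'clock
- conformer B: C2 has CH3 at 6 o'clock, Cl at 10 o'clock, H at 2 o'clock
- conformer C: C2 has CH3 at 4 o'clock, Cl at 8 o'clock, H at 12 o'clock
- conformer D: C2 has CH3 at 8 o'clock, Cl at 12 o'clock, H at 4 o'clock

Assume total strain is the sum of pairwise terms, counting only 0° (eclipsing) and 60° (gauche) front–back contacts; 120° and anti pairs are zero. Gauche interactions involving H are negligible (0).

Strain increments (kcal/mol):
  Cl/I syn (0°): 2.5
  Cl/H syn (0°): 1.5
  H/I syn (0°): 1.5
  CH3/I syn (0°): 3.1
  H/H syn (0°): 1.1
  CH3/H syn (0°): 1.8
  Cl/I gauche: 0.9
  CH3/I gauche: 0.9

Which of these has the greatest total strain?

D

A (staggered): I(240°)/Cl(180°) gauche 0.9 → 0.9 kcal/mol.
B (staggered): I(240°)/CH3(180°) gauche 0.9; I(240°)/Cl(300°) gauche 0.9 → 1.8 kcal/mol.
C (eclipsed): H(0°)/H(0°) eclipsed 1.1; H(120°)/CH3(120°) eclipsed 1.8; I(240°)/Cl(240°) eclipsed 2.5 → 5.4 kcal/mol.
D (eclipsed): H(0°)/Cl(0°) eclipsed 1.5; H(120°)/H(120°) eclipsed 1.1; I(240°)/CH3(240°) eclipsed 3.1 → 5.7 kcal/mol.
D has the highest total (5.7 kcal/mol).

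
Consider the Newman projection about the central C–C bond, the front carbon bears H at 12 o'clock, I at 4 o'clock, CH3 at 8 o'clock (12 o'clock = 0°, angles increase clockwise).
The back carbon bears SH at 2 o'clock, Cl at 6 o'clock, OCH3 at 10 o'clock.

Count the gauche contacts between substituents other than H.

4

Non-H gauche pairs: I(120°)/SH(60°); I(120°)/Cl(180°); CH3(240°)/Cl(180°); CH3(240°)/OCH3(300°) — 4 interactions.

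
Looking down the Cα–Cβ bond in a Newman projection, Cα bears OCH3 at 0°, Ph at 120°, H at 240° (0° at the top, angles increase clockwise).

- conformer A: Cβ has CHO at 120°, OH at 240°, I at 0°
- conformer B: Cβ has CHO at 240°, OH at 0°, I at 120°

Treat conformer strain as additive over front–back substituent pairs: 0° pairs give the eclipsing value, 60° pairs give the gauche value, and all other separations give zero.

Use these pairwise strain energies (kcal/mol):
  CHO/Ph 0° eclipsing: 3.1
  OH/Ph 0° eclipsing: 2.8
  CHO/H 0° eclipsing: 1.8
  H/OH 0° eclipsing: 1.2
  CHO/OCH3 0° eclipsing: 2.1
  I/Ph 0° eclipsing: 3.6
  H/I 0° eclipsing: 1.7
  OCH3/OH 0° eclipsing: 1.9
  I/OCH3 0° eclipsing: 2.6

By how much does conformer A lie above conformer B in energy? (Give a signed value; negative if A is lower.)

-0.4 kcal/mol

A (eclipsed): OCH3(0°)/I(0°) eclipsed 2.6; Ph(120°)/CHO(120°) eclipsed 3.1; H(240°)/OH(240°) eclipsed 1.2 → 6.9 kcal/mol.
B (eclipsed): OCH3(0°)/OH(0°) eclipsed 1.9; Ph(120°)/I(120°) eclipsed 3.6; H(240°)/CHO(240°) eclipsed 1.8 → 7.3 kcal/mol.
E(A) − E(B) = 6.9 − 7.3 = -0.4 kcal/mol.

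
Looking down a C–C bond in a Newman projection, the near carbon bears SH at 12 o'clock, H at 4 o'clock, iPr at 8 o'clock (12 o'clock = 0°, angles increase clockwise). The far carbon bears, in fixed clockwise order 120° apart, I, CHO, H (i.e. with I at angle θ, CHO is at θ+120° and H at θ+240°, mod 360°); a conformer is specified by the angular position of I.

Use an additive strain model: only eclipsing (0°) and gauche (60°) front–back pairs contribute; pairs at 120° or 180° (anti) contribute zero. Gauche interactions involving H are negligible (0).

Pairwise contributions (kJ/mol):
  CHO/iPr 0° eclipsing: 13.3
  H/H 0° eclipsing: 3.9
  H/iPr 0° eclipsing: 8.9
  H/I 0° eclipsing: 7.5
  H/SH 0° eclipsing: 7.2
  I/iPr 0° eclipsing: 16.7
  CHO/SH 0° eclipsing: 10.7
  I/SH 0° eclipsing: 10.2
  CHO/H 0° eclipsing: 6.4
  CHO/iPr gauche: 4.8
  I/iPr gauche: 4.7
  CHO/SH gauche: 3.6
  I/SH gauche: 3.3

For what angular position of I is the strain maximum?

240°

I at 0° (eclipsed): SH–I eclipsed, H–CHO eclipsed, iPr–H eclipsed; 10.2 + 6.4 + 8.9 = 25.5 kJ/mol.
I at 60° (staggered): SH–I gauche, iPr–CHO gauche; 3.3 + 4.8 = 8.1 kJ/mol.
I at 120° (eclipsed): SH–H eclipsed, H–I eclipsed, iPr–CHO eclipsed; 7.2 + 7.5 + 13.3 = 28.0 kJ/mol.
I at 180° (staggered): SH–CHO gauche, iPr–I gauche, iPr–CHO gauche; 3.6 + 4.7 + 4.8 = 13.1 kJ/mol.
I at 240° (eclipsed): SH–CHO eclipsed, H–H eclipsed, iPr–I eclipsed; 10.7 + 3.9 + 16.7 = 31.3 kJ/mol.
I at 300° (staggered): SH–I gauche, SH–CHO gauche, iPr–I gauche; 3.3 + 3.6 + 4.7 = 11.6 kJ/mol.
The maximum (31.3 kJ/mol) occurs with I at 240°.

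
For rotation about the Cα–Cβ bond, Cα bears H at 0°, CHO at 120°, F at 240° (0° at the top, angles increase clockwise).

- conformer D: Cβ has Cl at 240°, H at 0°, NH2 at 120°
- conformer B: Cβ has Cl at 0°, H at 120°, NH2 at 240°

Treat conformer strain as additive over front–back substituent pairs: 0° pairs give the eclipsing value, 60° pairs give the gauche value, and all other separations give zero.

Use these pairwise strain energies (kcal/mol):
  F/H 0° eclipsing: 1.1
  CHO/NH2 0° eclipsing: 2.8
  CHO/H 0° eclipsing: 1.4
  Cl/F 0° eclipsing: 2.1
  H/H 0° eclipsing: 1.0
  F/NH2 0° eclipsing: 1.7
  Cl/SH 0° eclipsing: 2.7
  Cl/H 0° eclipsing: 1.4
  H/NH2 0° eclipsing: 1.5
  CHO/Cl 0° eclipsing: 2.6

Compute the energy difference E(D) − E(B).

D (eclipsed): H(0°)/H(0°) eclipsed 1.0; CHO(120°)/NH2(120°) eclipsed 2.8; F(240°)/Cl(240°) eclipsed 2.1 → 5.9 kcal/mol.
B (eclipsed): H(0°)/Cl(0°) eclipsed 1.4; CHO(120°)/H(120°) eclipsed 1.4; F(240°)/NH2(240°) eclipsed 1.7 → 4.5 kcal/mol.
E(D) − E(B) = 5.9 − 4.5 = +1.4 kcal/mol.

+1.4 kcal/mol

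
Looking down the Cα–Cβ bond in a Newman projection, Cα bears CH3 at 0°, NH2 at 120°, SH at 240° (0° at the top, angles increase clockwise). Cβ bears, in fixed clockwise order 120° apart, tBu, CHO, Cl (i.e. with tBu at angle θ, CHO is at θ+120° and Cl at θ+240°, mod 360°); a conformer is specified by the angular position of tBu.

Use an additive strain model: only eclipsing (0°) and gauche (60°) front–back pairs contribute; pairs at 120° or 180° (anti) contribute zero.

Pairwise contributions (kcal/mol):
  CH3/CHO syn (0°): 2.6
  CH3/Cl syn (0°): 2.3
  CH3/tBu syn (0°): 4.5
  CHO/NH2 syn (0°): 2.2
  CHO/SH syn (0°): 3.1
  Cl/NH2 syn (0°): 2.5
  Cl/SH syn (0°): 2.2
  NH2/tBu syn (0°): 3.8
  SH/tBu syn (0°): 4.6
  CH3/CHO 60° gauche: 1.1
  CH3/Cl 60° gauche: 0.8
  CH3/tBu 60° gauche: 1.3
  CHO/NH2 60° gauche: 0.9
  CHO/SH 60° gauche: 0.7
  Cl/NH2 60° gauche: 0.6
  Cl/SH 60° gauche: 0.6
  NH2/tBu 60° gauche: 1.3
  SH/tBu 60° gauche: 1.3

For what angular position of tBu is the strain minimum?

tBu at 0° (eclipsed): CH3–tBu eclipsed, NH2–CHO eclipsed, SH–Cl eclipsed; 4.5 + 2.2 + 2.2 = 8.9 kcal/mol.
tBu at 60° (staggered): CH3–tBu gauche, CH3–Cl gauche, NH2–tBu gauche, NH2–CHO gauche, SH–CHO gauche, SH–Cl gauche; 1.3 + 0.8 + 1.3 + 0.9 + 0.7 + 0.6 = 5.6 kcal/mol.
tBu at 120° (eclipsed): CH3–Cl eclipsed, NH2–tBu eclipsed, SH–CHO eclipsed; 2.3 + 3.8 + 3.1 = 9.2 kcal/mol.
tBu at 180° (staggered): CH3–CHO gauche, CH3–Cl gauche, NH2–tBu gauche, NH2–Cl gauche, SH–tBu gauche, SH–CHO gauche; 1.1 + 0.8 + 1.3 + 0.6 + 1.3 + 0.7 = 5.8 kcal/mol.
tBu at 240° (eclipsed): CH3–CHO eclipsed, NH2–Cl eclipsed, SH–tBu eclipsed; 2.6 + 2.5 + 4.6 = 9.7 kcal/mol.
tBu at 300° (staggered): CH3–tBu gauche, CH3–CHO gauche, NH2–CHO gauche, NH2–Cl gauche, SH–tBu gauche, SH–Cl gauche; 1.3 + 1.1 + 0.9 + 0.6 + 1.3 + 0.6 = 5.8 kcal/mol.
The minimum (5.6 kcal/mol) occurs with tBu at 60°.

60°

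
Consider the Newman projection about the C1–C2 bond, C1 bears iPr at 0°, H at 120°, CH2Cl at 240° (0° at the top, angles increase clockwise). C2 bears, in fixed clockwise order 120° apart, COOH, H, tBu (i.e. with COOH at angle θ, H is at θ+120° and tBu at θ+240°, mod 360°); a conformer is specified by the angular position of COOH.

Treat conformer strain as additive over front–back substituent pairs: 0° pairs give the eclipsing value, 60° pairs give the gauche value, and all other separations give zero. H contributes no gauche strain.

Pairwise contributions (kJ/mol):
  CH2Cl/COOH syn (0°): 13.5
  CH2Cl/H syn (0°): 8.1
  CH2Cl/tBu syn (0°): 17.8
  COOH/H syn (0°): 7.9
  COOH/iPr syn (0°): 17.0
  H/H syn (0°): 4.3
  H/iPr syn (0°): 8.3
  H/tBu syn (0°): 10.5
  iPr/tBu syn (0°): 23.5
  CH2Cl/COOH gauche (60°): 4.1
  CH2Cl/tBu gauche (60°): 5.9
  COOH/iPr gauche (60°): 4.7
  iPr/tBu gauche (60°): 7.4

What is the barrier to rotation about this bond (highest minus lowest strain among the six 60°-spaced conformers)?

28.0 kJ/mol

COOH at 0° (eclipsed): iPr–COOH eclipsed, H–H eclipsed, CH2Cl–tBu eclipsed; 17.0 + 4.3 + 17.8 = 39.1 kJ/mol.
COOH at 60° (staggered): iPr–COOH gauche, iPr–tBu gauche, CH2Cl–tBu gauche; 4.7 + 7.4 + 5.9 = 18.0 kJ/mol.
COOH at 120° (eclipsed): iPr–tBu eclipsed, H–COOH eclipsed, CH2Cl–H eclipsed; 23.5 + 7.9 + 8.1 = 39.5 kJ/mol.
COOH at 180° (staggered): iPr–tBu gauche, CH2Cl–COOH gauche; 7.4 + 4.1 = 11.5 kJ/mol.
COOH at 240° (eclipsed): iPr–H eclipsed, H–tBu eclipsed, CH2Cl–COOH eclipsed; 8.3 + 10.5 + 13.5 = 32.3 kJ/mol.
COOH at 300° (staggered): iPr–COOH gauche, CH2Cl–COOH gauche, CH2Cl–tBu gauche; 4.7 + 4.1 + 5.9 = 14.7 kJ/mol.
Max at 120° (39.5 kJ/mol), min at 180° (11.5 kJ/mol); barrier = 28.0 kJ/mol.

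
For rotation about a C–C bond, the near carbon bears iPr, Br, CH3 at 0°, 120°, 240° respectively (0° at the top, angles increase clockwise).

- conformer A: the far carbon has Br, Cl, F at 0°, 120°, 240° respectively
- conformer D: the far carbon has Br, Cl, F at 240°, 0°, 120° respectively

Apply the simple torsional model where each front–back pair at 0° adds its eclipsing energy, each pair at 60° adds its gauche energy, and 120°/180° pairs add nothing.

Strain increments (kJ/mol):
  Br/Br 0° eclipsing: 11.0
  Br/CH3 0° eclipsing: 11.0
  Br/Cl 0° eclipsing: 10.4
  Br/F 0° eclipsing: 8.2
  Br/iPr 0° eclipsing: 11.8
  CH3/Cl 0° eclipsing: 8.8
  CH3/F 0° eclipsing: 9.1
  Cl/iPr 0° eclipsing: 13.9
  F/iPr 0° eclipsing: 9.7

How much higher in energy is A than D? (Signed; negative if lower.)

-1.8 kJ/mol

A (eclipsed): iPr–Br eclipsed, Br–Cl eclipsed, CH3–F eclipsed; 11.8 + 10.4 + 9.1 = 31.3 kJ/mol.
D (eclipsed): iPr–Cl eclipsed, Br–F eclipsed, CH3–Br eclipsed; 13.9 + 8.2 + 11.0 = 33.1 kJ/mol.
E(A) − E(D) = 31.3 − 33.1 = -1.8 kJ/mol.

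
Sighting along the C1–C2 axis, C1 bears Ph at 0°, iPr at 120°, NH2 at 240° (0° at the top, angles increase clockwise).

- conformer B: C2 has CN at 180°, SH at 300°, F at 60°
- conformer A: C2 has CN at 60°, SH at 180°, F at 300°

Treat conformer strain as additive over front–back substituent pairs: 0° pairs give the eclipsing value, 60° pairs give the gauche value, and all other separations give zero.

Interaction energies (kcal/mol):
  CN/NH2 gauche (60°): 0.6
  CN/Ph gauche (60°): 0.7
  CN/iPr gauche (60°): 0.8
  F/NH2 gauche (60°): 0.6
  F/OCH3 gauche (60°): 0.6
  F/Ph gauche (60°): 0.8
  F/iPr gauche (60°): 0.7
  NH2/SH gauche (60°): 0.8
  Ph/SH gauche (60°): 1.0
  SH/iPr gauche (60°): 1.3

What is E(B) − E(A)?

-0.3 kcal/mol

B is staggered. Ph at 0° is gauche with SH at 300° (1.0); Ph at 0° is gauche with F at 60° (0.8); iPr at 120° is gauche with CN at 180° (0.8); iPr at 120° is gauche with F at 60° (0.7); NH2 at 240° is gauche with CN at 180° (0.6); NH2 at 240° is gauche with SH at 300° (0.8). Total 4.7 kcal/mol.
A is staggered. Ph at 0° is gauche with CN at 60° (0.7); Ph at 0° is gauche with F at 300° (0.8); iPr at 120° is gauche with CN at 60° (0.8); iPr at 120° is gauche with SH at 180° (1.3); NH2 at 240° is gauche with SH at 180° (0.8); NH2 at 240° is gauche with F at 300° (0.6). Total 5.0 kcal/mol.
E(B) − E(A) = 4.7 − 5.0 = -0.3 kcal/mol.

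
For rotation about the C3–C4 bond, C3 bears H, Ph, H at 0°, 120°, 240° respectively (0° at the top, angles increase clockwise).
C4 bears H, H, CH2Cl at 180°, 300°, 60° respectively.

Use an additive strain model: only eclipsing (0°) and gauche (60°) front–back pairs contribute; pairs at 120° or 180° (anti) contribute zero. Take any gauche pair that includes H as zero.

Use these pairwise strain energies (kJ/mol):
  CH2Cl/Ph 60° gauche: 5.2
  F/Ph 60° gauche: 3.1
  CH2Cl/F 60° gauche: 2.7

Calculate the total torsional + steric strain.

This conformer is staggered. Ph at 120° is gauche with CH2Cl at 60° (5.2). Total 5.2 kJ/mol.

5.2 kJ/mol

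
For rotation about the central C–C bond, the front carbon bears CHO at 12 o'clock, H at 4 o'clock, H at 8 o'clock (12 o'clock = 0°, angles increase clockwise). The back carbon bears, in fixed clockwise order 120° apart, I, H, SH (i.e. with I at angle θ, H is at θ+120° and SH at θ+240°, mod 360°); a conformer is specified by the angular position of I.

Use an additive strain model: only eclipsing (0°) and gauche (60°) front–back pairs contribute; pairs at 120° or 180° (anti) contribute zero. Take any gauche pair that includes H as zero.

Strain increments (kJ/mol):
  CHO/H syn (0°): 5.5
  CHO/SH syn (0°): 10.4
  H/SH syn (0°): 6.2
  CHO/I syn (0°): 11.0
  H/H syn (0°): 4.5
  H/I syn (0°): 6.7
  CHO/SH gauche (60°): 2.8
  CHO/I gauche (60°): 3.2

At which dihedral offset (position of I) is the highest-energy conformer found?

I at 0° is eclipsed. CHO at 0° is eclipsed with I at 0° (11.0); H at 120° is eclipsed with H at 120° (4.5); H at 240° is eclipsed with SH at 240° (6.2). Total 21.7 kJ/mol.
I at 60° is staggered. CHO at 0° is gauche with I at 60° (3.2); CHO at 0° is gauche with SH at 300° (2.8). Total 6.0 kJ/mol.
I at 120° is eclipsed. CHO at 0° is eclipsed with SH at 0° (10.4); H at 120° is eclipsed with I at 120° (6.7); H at 240° is eclipsed with H at 240° (4.5). Total 21.6 kJ/mol.
I at 180° is staggered. CHO at 0° is gauche with SH at 60° (2.8). Total 2.8 kJ/mol.
I at 240° is eclipsed. CHO at 0° is eclipsed with H at 0° (5.5); H at 120° is eclipsed with SH at 120° (6.2); H at 240° is eclipsed with I at 240° (6.7). Total 18.4 kJ/mol.
I at 300° is staggered. CHO at 0° is gauche with I at 300° (3.2). Total 3.2 kJ/mol.
The maximum (21.7 kJ/mol) occurs with I at 0°.

0°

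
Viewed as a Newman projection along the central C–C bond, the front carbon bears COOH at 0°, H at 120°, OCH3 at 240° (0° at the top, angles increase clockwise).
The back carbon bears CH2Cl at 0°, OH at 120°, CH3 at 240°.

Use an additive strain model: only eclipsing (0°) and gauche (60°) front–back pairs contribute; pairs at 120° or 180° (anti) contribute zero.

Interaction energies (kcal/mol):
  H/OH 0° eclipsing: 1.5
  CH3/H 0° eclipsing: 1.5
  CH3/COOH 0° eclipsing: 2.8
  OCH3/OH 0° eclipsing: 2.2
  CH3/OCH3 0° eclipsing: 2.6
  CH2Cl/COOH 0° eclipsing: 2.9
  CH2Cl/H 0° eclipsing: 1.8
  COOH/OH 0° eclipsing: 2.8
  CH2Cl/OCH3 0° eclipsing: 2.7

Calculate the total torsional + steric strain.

This conformer (eclipsed): COOH(0°)/CH2Cl(0°) eclipsed 2.9; H(120°)/OH(120°) eclipsed 1.5; OCH3(240°)/CH3(240°) eclipsed 2.6 → 7.0 kcal/mol.

7.0 kcal/mol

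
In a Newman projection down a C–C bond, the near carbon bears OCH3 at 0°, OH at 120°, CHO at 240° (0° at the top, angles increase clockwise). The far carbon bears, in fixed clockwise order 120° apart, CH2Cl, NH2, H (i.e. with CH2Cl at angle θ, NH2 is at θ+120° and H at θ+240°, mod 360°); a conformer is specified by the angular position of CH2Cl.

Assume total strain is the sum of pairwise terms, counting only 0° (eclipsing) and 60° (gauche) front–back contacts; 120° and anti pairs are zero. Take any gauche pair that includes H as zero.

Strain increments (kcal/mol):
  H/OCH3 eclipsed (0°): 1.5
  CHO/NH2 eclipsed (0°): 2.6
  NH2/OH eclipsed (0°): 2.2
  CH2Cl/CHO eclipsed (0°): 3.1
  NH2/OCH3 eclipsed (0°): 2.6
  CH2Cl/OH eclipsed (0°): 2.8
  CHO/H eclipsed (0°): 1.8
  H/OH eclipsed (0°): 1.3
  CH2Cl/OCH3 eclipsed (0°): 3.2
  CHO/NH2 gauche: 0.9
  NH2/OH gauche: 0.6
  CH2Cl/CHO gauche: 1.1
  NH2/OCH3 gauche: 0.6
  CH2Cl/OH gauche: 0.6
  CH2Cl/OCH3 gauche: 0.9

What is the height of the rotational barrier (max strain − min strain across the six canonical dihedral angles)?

CH2Cl at 0° (eclipsed): OCH3(0°)/CH2Cl(0°) eclipsed 3.2; OH(120°)/NH2(120°) eclipsed 2.2; CHO(240°)/H(240°) eclipsed 1.8 → 7.2 kcal/mol.
CH2Cl at 60° (staggered): OCH3(0°)/CH2Cl(60°) gauche 0.9; OH(120°)/CH2Cl(60°) gauche 0.6; OH(120°)/NH2(180°) gauche 0.6; CHO(240°)/NH2(180°) gauche 0.9 → 3.0 kcal/mol.
CH2Cl at 120° (eclipsed): OCH3(0°)/H(0°) eclipsed 1.5; OH(120°)/CH2Cl(120°) eclipsed 2.8; CHO(240°)/NH2(240°) eclipsed 2.6 → 6.9 kcal/mol.
CH2Cl at 180° (staggered): OCH3(0°)/NH2(300°) gauche 0.6; OH(120°)/CH2Cl(180°) gauche 0.6; CHO(240°)/CH2Cl(180°) gauche 1.1; CHO(240°)/NH2(300°) gauche 0.9 → 3.2 kcal/mol.
CH2Cl at 240° (eclipsed): OCH3(0°)/NH2(0°) eclipsed 2.6; OH(120°)/H(120°) eclipsed 1.3; CHO(240°)/CH2Cl(240°) eclipsed 3.1 → 7.0 kcal/mol.
CH2Cl at 300° (staggered): OCH3(0°)/CH2Cl(300°) gauche 0.9; OCH3(0°)/NH2(60°) gauche 0.6; OH(120°)/NH2(60°) gauche 0.6; CHO(240°)/CH2Cl(300°) gauche 1.1 → 3.2 kcal/mol.
Max at 0° (7.2 kcal/mol), min at 60° (3.0 kcal/mol); barrier = 4.2 kcal/mol.

4.2 kcal/mol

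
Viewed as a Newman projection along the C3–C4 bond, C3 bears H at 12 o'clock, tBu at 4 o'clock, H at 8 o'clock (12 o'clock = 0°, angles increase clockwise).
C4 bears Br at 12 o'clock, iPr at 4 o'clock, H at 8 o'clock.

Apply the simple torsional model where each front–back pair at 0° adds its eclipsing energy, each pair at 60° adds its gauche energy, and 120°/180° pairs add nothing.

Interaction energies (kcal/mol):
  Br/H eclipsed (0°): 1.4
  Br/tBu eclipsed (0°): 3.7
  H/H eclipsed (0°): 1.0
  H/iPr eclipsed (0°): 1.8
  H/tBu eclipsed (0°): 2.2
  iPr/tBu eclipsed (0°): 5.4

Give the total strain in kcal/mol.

This conformer (eclipsed): H–Br eclipsed, tBu–iPr eclipsed, H–H eclipsed; 1.4 + 5.4 + 1.0 = 7.8 kcal/mol.

7.8 kcal/mol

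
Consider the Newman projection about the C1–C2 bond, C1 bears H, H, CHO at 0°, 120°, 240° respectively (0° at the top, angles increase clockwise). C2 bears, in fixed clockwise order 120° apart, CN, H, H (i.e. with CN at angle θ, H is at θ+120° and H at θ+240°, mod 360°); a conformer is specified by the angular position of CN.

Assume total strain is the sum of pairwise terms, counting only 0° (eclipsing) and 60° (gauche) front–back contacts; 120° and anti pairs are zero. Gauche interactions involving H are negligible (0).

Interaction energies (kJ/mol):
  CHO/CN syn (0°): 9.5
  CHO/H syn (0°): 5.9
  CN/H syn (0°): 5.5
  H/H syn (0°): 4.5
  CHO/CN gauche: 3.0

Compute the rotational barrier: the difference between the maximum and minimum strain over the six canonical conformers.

CN at 0° is eclipsed. H at 0° is eclipsed with CN at 0° (5.5); H at 120° is eclipsed with H at 120° (4.5); CHO at 240° is eclipsed with H at 240° (5.9). Total 15.9 kJ/mol.
CN at 60° (staggered): no non-H gauche contacts → 0.0 kJ/mol.
CN at 120° is eclipsed. H at 0° is eclipsed with H at 0° (4.5); H at 120° is eclipsed with CN at 120° (5.5); CHO at 240° is eclipsed with H at 240° (5.9). Total 15.9 kJ/mol.
CN at 180° is staggered. CHO at 240° is gauche with CN at 180° (3.0). Total 3.0 kJ/mol.
CN at 240° is eclipsed. H at 0° is eclipsed with H at 0° (4.5); H at 120° is eclipsed with H at 120° (4.5); CHO at 240° is eclipsed with CN at 240° (9.5). Total 18.5 kJ/mol.
CN at 300° is staggered. CHO at 240° is gauche with CN at 300° (3.0). Total 3.0 kJ/mol.
Max at 240° (18.5 kJ/mol), min at 60° (0.0 kJ/mol); barrier = 18.5 kJ/mol.

18.5 kJ/mol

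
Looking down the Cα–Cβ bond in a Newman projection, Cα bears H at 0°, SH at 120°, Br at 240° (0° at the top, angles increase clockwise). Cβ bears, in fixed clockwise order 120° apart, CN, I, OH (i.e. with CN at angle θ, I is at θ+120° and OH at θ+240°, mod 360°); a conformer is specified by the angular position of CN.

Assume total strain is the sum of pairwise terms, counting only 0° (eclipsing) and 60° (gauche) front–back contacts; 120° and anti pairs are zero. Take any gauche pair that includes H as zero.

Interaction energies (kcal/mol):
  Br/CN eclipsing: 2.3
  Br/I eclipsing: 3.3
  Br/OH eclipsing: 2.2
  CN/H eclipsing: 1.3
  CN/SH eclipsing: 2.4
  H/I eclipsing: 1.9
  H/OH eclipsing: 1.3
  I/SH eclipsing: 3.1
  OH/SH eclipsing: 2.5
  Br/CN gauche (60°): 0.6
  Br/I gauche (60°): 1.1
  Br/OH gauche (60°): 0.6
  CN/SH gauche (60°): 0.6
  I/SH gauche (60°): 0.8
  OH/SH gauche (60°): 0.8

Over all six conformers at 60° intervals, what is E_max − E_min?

CN at 0° (eclipsed): H(0°)/CN(0°) eclipsed 1.3; SH(120°)/I(120°) eclipsed 3.1; Br(240°)/OH(240°) eclipsed 2.2 → 6.6 kcal/mol.
CN at 60° (staggered): SH(120°)/CN(60°) gauche 0.6; SH(120°)/I(180°) gauche 0.8; Br(240°)/I(180°) gauche 1.1; Br(240°)/OH(300°) gauche 0.6 → 3.1 kcal/mol.
CN at 120° (eclipsed): H(0°)/OH(0°) eclipsed 1.3; SH(120°)/CN(120°) eclipsed 2.4; Br(240°)/I(240°) eclipsed 3.3 → 7.0 kcal/mol.
CN at 180° (staggered): SH(120°)/CN(180°) gauche 0.6; SH(120°)/OH(60°) gauche 0.8; Br(240°)/CN(180°) gauche 0.6; Br(240°)/I(300°) gauche 1.1 → 3.1 kcal/mol.
CN at 240° (eclipsed): H(0°)/I(0°) eclipsed 1.9; SH(120°)/OH(120°) eclipsed 2.5; Br(240°)/CN(240°) eclipsed 2.3 → 6.7 kcal/mol.
CN at 300° (staggered): SH(120°)/I(60°) gauche 0.8; SH(120°)/OH(180°) gauche 0.8; Br(240°)/CN(300°) gauche 0.6; Br(240°)/OH(180°) gauche 0.6 → 2.8 kcal/mol.
Max at 120° (7.0 kcal/mol), min at 300° (2.8 kcal/mol); barrier = 4.2 kcal/mol.

4.2 kcal/mol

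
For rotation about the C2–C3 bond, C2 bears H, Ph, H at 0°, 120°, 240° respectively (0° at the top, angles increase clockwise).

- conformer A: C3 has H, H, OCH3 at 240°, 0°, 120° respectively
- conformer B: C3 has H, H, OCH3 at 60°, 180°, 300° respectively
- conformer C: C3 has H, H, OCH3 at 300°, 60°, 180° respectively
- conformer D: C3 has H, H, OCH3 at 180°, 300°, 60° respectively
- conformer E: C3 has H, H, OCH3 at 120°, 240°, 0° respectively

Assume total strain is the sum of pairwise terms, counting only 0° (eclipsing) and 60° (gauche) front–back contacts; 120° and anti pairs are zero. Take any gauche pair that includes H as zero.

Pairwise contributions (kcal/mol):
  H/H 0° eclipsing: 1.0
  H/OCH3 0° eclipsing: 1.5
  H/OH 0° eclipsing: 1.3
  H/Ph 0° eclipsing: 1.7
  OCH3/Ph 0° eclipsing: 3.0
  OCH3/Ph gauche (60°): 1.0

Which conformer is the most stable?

A (eclipsed): H–H eclipsed, Ph–OCH3 eclipsed, H–H eclipsed; 1.0 + 3.0 + 1.0 = 5.0 kcal/mol.
B (staggered): no non-H gauche contacts → 0.0 kcal/mol.
C (staggered): Ph–OCH3 gauche; 1.0 = 1.0 kcal/mol.
D (staggered): Ph–OCH3 gauche; 1.0 = 1.0 kcal/mol.
E (eclipsed): H–OCH3 eclipsed, Ph–H eclipsed, H–H eclipsed; 1.5 + 1.7 + 1.0 = 4.2 kcal/mol.
B has the lowest total (0.0 kcal/mol).

B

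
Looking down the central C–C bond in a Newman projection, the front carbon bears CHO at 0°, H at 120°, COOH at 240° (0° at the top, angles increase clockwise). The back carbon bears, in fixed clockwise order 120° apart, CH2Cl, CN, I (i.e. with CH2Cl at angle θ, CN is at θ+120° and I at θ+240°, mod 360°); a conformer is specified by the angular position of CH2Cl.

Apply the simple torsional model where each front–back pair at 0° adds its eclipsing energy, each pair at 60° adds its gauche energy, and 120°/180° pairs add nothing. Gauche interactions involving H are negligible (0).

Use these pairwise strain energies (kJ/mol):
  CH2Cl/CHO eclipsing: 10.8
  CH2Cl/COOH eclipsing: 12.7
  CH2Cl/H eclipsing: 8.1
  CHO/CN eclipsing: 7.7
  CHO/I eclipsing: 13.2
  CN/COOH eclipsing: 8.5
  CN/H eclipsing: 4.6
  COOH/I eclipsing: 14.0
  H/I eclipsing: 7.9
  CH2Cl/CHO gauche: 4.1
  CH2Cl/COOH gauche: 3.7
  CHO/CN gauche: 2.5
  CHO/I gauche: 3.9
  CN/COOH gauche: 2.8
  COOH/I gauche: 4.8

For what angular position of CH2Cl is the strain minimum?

180°

CH2Cl at 0° is eclipsed. CHO at 0° is eclipsed with CH2Cl at 0° (10.8); H at 120° is eclipsed with CN at 120° (4.6); COOH at 240° is eclipsed with I at 240° (14.0). Total 29.4 kJ/mol.
CH2Cl at 60° is staggered. CHO at 0° is gauche with CH2Cl at 60° (4.1); CHO at 0° is gauche with I at 300° (3.9); COOH at 240° is gauche with CN at 180° (2.8); COOH at 240° is gauche with I at 300° (4.8). Total 15.6 kJ/mol.
CH2Cl at 120° is eclipsed. CHO at 0° is eclipsed with I at 0° (13.2); H at 120° is eclipsed with CH2Cl at 120° (8.1); COOH at 240° is eclipsed with CN at 240° (8.5). Total 29.8 kJ/mol.
CH2Cl at 180° is staggered. CHO at 0° is gauche with CN at 300° (2.5); CHO at 0° is gauche with I at 60° (3.9); COOH at 240° is gauche with CH2Cl at 180° (3.7); COOH at 240° is gauche with CN at 300° (2.8). Total 12.9 kJ/mol.
CH2Cl at 240° is eclipsed. CHO at 0° is eclipsed with CN at 0° (7.7); H at 120° is eclipsed with I at 120° (7.9); COOH at 240° is eclipsed with CH2Cl at 240° (12.7). Total 28.3 kJ/mol.
CH2Cl at 300° is staggered. CHO at 0° is gauche with CH2Cl at 300° (4.1); CHO at 0° is gauche with CN at 60° (2.5); COOH at 240° is gauche with CH2Cl at 300° (3.7); COOH at 240° is gauche with I at 180° (4.8). Total 15.1 kJ/mol.
The minimum (12.9 kJ/mol) occurs with CH2Cl at 180°.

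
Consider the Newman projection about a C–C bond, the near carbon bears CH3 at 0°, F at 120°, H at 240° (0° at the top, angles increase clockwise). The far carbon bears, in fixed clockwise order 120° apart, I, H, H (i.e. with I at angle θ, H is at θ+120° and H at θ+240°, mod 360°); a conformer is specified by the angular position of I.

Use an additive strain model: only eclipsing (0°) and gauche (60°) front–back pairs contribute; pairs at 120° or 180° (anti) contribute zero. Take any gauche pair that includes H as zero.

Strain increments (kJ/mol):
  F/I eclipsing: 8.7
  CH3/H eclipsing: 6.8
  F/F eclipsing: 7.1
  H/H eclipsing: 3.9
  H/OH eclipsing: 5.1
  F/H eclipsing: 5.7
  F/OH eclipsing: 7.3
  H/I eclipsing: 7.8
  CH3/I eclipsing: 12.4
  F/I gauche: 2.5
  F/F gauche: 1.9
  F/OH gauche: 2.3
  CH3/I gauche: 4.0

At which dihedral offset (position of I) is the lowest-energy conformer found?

180°

I at 0° (eclipsed): CH3–I eclipsed, F–H eclipsed, H–H eclipsed; 12.4 + 5.7 + 3.9 = 22.0 kJ/mol.
I at 60° (staggered): CH3–I gauche, F–I gauche; 4.0 + 2.5 = 6.5 kJ/mol.
I at 120° (eclipsed): CH3–H eclipsed, F–I eclipsed, H–H eclipsed; 6.8 + 8.7 + 3.9 = 19.4 kJ/mol.
I at 180° (staggered): F–I gauche; 2.5 = 2.5 kJ/mol.
I at 240° (eclipsed): CH3–H eclipsed, F–H eclipsed, H–I eclipsed; 6.8 + 5.7 + 7.8 = 20.3 kJ/mol.
I at 300° (staggered): CH3–I gauche; 4.0 = 4.0 kJ/mol.
The minimum (2.5 kJ/mol) occurs with I at 180°.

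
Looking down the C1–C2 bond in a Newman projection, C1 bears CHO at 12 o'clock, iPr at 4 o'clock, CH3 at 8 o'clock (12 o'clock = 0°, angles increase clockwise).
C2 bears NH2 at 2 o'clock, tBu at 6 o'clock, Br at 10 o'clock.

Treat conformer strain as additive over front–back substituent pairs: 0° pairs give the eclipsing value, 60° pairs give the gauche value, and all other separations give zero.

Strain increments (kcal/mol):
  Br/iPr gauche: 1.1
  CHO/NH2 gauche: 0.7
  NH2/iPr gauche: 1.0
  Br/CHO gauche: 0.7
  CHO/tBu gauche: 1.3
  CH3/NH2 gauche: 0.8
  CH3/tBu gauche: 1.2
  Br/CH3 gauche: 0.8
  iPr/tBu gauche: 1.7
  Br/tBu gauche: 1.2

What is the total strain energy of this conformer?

This conformer (staggered): CHO(0°)/NH2(60°) gauche 0.7; CHO(0°)/Br(300°) gauche 0.7; iPr(120°)/NH2(60°) gauche 1.0; iPr(120°)/tBu(180°) gauche 1.7; CH3(240°)/tBu(180°) gauche 1.2; CH3(240°)/Br(300°) gauche 0.8 → 6.1 kcal/mol.

6.1 kcal/mol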